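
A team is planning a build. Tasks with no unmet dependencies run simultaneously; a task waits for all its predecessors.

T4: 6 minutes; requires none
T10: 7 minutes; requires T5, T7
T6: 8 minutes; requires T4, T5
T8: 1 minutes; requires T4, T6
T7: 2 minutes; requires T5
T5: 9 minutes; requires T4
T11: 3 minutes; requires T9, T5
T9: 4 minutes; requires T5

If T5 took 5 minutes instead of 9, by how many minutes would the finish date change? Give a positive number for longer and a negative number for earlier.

-4

As given, the longest chain is T4→T5→T6→T8 = 6+9+8+1 = 24, so the finish is 24 minutes.
T5 is on the critical path; changing it to 5 makes that path 20 minutes.
The critical path is still T4→T5→T6→T8; finish is now 20 minutes.
Change in finish: 20 − 24 = -4 minutes.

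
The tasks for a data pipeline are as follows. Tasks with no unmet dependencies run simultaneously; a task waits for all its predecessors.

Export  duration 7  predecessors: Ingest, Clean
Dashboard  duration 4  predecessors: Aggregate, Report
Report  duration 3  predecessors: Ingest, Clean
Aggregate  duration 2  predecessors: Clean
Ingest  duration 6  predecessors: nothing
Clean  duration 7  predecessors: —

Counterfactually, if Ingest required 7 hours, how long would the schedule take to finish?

14

The binding path is Clean→Export = 7+7 = 14; finish at 14 hours.
Ingest has 1 hour of float (longest path through it is 13).
The binding chain switches to Ingest→Export = 7+7 = 14; finish 14 hours.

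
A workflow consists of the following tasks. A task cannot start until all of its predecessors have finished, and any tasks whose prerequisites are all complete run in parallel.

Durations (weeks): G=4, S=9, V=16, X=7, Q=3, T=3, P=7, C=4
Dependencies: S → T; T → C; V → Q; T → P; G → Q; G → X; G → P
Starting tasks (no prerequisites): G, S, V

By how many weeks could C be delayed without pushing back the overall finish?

Critical path: S→T→P = 9+3+7 = 19, so the finish is 19 weeks.
The longest chain containing C totals 16 weeks.
Slack of C = 15 − 12 = 3 weeks.

3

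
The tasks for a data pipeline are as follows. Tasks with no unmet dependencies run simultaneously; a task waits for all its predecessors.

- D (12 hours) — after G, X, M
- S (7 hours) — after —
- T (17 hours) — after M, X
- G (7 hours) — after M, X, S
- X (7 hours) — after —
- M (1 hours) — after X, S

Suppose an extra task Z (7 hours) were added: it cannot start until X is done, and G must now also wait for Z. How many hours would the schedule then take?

33

Originally the schedule takes 27 hours.
With Z inserted, G now waits for max(M, X, S, Z).
New critical path: X→Z→G→D = 7+7+7+12 = 33 ⇒ 33 hours.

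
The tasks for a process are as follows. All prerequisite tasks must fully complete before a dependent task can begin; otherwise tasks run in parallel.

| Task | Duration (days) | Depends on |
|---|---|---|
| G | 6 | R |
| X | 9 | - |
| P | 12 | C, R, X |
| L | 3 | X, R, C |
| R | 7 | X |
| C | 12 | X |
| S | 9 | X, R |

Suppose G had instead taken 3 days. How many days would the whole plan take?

Baseline: X→C→P = 9+12+12 = 33 → 33 days.
The longest path through G is only 22 days, so G has float 11.
The critical path is still X→C→P; finish is now 33 days.

33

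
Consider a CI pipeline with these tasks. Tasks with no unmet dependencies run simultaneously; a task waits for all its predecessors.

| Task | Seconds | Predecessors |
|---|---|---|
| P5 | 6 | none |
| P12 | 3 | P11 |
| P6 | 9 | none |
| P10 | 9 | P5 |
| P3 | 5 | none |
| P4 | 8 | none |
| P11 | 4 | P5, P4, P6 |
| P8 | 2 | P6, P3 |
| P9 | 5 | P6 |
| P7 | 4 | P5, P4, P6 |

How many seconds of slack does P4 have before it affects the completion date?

Critical path: P6→P11→P12 = 9+4+3 = 16, so the finish is 16 seconds.
P4 finishes as early as 8 and must finish by 9.
Float = 16 − 15 = 1.

1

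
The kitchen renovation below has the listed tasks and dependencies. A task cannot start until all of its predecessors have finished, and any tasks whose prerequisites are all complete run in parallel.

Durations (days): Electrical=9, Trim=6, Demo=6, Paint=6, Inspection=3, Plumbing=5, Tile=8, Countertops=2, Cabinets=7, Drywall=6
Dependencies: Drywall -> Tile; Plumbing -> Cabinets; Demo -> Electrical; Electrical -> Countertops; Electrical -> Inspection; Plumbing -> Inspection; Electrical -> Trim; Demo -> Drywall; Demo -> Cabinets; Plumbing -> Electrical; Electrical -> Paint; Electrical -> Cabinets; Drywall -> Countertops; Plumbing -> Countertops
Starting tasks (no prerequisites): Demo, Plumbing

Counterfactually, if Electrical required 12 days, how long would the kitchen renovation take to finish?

Actual critical path: Demo→Electrical→Cabinets = 6+9+7 = 22 ⇒ 22 days.
Electrical is on the critical path; changing it to 12 makes that path 25 days.
The critical path is still Demo→Electrical→Cabinets; finish is now 25 days.

25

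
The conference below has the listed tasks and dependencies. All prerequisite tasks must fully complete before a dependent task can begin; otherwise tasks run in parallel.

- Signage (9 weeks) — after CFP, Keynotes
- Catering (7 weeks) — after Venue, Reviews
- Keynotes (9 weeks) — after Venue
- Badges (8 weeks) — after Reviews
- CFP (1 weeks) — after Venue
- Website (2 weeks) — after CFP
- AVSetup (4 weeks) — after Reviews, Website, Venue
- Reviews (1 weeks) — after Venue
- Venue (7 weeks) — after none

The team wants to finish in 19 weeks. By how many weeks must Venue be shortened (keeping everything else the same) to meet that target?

Current finish: 25 weeks; target: 19.
Venue is on every critical path, so each week cut from Venue cuts the finish by one (this holds down to a finish of 19).
Need 25 − 19 = 6 weeks off Venue → Venue becomes 1 week, finish becomes 19.

6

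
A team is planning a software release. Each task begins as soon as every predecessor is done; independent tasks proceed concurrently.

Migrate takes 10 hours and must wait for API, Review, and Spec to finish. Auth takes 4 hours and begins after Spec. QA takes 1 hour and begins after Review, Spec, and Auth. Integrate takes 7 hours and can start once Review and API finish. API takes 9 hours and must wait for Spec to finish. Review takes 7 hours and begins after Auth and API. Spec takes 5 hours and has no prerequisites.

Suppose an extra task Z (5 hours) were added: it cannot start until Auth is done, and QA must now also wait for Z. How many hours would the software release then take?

Originally the software release takes 31 hours.
With Z inserted, QA now waits for max(Review, Spec, Auth, Z).
New critical path: Spec→API→Review→Migrate = 5+9+7+10 = 31 ⇒ 31 hours.

31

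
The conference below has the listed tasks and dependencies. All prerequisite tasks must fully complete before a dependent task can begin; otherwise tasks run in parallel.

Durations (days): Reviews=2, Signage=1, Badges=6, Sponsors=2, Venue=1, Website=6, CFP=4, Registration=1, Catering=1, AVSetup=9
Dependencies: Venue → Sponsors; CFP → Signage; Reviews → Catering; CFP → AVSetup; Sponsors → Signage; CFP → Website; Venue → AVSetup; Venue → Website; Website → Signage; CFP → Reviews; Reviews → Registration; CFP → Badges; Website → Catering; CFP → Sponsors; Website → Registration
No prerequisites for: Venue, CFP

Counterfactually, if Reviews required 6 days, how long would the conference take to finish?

Critical path before the change: CFP→AVSetup = 4+9 = 13 giving 13 days.
Reviews has 6 days of float (longest path through it is 7).
No other chain overtakes it, so the finish is 13 days.

13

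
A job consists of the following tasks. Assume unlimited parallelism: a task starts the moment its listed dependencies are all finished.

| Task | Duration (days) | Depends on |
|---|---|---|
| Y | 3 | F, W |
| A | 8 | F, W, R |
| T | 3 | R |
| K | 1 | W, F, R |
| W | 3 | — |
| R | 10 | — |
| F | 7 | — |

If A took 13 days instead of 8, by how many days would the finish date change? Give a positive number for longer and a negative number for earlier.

Actual critical path: R→A = 10+8 = 18 ⇒ 18 days.
Since A is critical, the +5 change carries straight to that chain (now 23 days).
No other chain overtakes it, so the finish is 23 days.
Change in finish: 23 − 18 = +5 days.

5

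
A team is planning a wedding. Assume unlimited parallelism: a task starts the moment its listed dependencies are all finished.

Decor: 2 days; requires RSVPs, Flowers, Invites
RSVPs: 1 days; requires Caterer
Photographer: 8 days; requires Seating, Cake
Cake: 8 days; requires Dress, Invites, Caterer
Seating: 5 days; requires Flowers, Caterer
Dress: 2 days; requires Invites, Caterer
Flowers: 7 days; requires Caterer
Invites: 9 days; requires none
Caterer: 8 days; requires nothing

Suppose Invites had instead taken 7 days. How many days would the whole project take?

As given, the longest chain is Caterer→Flowers→Seating→Photographer = 8+7+5+8 = 28, so the finish is 28 days.
Invites has 1 day of float (longest path through it is 27).
The critical path is still Caterer→Flowers→Seating→Photographer; finish is now 28 days.

28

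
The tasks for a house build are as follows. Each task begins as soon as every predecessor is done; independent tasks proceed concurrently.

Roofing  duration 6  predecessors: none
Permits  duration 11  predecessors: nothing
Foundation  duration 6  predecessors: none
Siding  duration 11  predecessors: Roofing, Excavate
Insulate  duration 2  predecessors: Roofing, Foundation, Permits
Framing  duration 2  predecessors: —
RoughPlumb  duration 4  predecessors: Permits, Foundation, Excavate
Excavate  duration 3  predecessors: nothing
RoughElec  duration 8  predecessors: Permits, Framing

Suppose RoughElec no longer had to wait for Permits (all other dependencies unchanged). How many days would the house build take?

With the dependency in place, Permits→RoughElec = 11+8 = 19 sets the finish at 19 days.
Without Permits→RoughElec, RoughElec's earliest start moves from 11 to 2.
The longest chain is now Roofing→Siding = 6+11 = 17, so the house build takes 17 days.

17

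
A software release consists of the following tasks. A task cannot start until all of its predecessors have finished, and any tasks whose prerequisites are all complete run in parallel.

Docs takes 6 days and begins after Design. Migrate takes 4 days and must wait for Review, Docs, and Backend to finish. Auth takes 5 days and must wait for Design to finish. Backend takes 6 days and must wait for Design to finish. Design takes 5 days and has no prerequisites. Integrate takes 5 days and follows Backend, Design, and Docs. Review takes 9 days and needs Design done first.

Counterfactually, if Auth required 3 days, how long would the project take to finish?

18

Actual critical path: Design→Review→Migrate = 5+9+4 = 18 ⇒ 18 days.
The longest path through Auth is only 10 days, so Auth has float 8.
The critical path is still Design→Review→Migrate; finish is now 18 days.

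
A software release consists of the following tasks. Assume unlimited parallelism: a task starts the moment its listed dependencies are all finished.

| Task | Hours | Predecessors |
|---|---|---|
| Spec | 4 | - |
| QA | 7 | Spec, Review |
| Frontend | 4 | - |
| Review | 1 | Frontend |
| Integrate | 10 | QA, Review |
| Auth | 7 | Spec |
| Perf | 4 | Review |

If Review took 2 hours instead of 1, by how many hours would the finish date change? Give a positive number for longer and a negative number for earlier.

As given, the longest chain is Frontend→Review→QA→Integrate = 4+1+7+10 = 22, so the finish is 22 hours.
Review lies on that path, so at 2 hours the path becomes 23 hours.
That remains the longest chain; total 23 hours.
Change in finish: 23 − 22 = +1 hours.

1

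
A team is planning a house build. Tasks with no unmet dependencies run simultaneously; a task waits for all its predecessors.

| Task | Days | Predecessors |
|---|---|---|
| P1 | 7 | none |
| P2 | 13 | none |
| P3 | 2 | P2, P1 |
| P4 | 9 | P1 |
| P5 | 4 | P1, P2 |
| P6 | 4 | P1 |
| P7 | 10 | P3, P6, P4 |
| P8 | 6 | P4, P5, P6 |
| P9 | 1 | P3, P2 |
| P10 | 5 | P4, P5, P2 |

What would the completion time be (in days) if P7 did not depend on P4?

Before: longest chain P1→P4→P7 = 7+9+10 = 26, finish 26.
Without P4→P7, P7's earliest start moves from 16 to 15.
New critical path: P2→P3→P7 = 13+2+10 = 25 ⇒ 25 days.

25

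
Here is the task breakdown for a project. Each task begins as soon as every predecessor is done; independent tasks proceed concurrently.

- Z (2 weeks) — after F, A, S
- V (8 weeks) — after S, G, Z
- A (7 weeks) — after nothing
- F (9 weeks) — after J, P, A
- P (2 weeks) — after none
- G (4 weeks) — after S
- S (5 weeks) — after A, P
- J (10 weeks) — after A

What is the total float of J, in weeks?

A→J→F→Z→V = 7+10+9+2+8 = 36 sets the makespan at 36 weeks.
Longest path through J: 36 weeks (earliest finish 17, latest finish 17).
So J can slip 17 − 17 = 0 weeks.

0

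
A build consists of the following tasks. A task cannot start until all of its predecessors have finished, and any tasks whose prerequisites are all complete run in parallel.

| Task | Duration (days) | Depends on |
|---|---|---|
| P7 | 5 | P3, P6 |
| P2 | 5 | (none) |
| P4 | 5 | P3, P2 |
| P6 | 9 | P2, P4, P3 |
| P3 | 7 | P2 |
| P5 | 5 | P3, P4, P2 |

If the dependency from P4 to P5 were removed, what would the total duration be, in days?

31

Before: longest chain P2→P3→P4→P6→P7 = 5+7+5+9+5 = 31, finish 31.
Without P4→P5, P5's earliest start moves from 17 to 12.
New critical path: P2→P3→P4→P6→P7 = 5+7+5+9+5 = 31 ⇒ 31 days.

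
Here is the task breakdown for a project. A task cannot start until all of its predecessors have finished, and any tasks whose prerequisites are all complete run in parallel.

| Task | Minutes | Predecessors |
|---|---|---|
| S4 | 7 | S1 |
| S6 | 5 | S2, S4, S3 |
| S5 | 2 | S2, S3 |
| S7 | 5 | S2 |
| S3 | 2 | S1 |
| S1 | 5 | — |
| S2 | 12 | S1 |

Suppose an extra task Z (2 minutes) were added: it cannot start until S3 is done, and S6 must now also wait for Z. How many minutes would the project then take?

22

Originally the project takes 22 minutes.
With Z inserted, S6 now waits for max(S2, S4, S3, Z).
New critical path: S1→S2→S6 = 5+12+5 = 22 ⇒ 22 minutes.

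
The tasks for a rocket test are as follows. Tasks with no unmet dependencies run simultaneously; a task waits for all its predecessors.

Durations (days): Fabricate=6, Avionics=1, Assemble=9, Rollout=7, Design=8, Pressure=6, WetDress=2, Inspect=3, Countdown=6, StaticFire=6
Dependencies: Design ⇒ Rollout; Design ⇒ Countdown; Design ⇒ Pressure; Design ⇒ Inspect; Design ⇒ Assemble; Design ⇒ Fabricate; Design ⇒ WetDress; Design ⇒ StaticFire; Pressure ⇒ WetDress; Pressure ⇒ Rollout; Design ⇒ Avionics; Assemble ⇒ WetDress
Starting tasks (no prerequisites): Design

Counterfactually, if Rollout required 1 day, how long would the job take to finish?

19

Critical path before the change: Design→Pressure→Rollout = 8+6+7 = 21 giving 21 days.
Since Rollout is critical, the -6 change carries straight to that chain (now 15 days).
Now Design→Assemble→WetDress = 8+9+2 = 19 is longest, so the finish becomes 19 days.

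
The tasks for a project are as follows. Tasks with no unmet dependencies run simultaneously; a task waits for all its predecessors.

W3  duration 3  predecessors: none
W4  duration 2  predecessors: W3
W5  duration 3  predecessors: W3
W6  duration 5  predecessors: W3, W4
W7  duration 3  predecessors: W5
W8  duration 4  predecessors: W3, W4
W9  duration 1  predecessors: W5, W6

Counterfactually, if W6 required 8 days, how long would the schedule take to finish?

The binding path is W3→W4→W6→W9 = 3+2+5+1 = 11; finish at 11 days.
Since W6 is critical, the +3 change carries straight to that chain (now 14 days).
That remains the longest chain; total 14 days.

14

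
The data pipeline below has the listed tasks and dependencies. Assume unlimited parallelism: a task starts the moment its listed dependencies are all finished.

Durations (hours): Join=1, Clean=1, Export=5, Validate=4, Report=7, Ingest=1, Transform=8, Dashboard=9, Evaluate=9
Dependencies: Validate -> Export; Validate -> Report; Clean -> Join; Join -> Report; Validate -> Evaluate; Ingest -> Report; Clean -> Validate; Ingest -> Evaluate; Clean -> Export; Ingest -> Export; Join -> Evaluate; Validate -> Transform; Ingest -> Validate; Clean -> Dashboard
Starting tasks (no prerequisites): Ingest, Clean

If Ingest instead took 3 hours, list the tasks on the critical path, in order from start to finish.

Baseline: Ingest→Validate→Evaluate = 1+4+9 = 14 → 14 hours.
Ingest lies on that path, so at 3 hours the path becomes 16 hours.
The critical path is still Ingest→Validate→Evaluate; finish is now 16 hours.

Ingest, Validate, Evaluate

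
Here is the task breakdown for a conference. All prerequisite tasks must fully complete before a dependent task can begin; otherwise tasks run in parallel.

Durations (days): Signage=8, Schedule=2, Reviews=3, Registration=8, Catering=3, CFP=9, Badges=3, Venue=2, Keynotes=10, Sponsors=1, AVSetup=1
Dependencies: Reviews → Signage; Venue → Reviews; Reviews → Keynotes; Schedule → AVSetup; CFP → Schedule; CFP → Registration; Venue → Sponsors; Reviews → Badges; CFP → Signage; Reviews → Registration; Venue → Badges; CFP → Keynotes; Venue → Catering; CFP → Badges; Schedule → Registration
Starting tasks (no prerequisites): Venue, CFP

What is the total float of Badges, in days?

The longest chain is CFP→Schedule→Registration = 9+2+8 = 19; overall finish 19 days.
Longest path through Badges: 12 days (earliest finish 12, latest finish 19).
Float = 19 − 12 = 7.

7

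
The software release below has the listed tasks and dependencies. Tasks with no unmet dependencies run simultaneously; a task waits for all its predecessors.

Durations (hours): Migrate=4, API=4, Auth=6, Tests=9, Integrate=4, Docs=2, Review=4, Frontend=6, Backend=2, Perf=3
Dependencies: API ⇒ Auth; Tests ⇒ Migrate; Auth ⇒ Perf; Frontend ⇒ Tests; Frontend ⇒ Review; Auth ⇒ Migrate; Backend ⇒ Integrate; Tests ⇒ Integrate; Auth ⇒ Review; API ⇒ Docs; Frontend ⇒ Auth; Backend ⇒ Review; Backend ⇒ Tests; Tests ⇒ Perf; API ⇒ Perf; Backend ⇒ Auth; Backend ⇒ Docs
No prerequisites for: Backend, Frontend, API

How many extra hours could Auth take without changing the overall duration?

The longest chain is Frontend→Tests→Migrate = 6+9+4 = 19; overall finish 19 hours.
The longest chain containing Auth totals 16 hours.
Float = 19 − 16 = 3.

3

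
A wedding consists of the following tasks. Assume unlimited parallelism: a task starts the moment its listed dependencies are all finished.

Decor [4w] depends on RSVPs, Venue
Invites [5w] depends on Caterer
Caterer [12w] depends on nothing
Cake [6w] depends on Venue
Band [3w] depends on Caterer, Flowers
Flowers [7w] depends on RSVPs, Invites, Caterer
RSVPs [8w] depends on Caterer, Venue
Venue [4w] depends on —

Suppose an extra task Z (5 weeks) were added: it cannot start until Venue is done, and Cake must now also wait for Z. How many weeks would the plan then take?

Originally the plan takes 30 weeks.
With Z inserted, Cake now waits for max(Venue, Z).
New critical path: Caterer→RSVPs→Flowers→Band = 12+8+7+3 = 30 ⇒ 30 weeks.

30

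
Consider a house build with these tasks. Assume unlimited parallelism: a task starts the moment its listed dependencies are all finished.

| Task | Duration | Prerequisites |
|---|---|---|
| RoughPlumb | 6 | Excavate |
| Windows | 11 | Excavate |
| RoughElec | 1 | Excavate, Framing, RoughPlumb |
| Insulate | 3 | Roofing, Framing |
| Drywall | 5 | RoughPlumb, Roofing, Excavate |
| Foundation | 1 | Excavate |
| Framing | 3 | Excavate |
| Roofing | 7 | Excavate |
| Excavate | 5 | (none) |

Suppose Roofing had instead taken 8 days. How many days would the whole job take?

Critical path before the change: Excavate→Roofing→Drywall = 5+7+5 = 17 giving 17 days.
Roofing is on the critical path; changing it to 8 makes that path 18 days.
That remains the longest chain; total 18 days.

18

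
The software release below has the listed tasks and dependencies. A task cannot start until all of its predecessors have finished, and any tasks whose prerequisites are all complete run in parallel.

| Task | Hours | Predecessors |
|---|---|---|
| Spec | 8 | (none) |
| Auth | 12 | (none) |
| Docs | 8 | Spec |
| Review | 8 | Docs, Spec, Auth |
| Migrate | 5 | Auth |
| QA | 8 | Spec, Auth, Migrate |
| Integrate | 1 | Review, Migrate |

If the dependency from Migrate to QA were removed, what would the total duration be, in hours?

Before: longest chain Spec→Docs→Review→Integrate = 8+8+8+1 = 25, finish 25.
Without Migrate→QA, QA's earliest start moves from 17 to 12.
The longest chain is now Spec→Docs→Review→Integrate = 8+8+8+1 = 25, so the plan takes 25 hours.

25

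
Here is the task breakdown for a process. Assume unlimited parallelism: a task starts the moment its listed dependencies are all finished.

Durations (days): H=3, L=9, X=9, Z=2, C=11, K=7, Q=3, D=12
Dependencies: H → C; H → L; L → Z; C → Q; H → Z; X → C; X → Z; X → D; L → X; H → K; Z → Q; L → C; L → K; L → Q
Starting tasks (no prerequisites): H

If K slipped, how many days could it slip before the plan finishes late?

16

The longest chain is H→L→X→C→Q = 3+9+9+11+3 = 35; overall finish 35 days.
Longest path through K: 19 days (earliest finish 19, latest finish 35).
Slack of K = 28 − 12 = 16 days.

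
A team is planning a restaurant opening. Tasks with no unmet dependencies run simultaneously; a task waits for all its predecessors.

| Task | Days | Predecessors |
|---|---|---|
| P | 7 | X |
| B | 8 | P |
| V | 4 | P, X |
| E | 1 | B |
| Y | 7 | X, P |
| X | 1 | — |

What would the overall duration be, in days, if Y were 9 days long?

The binding path is X→P→B→E = 1+7+8+1 = 17; finish at 17 days.
The longest path through Y is only 15 days, so Y has float 2.
That remains the longest chain; total 17 days.

17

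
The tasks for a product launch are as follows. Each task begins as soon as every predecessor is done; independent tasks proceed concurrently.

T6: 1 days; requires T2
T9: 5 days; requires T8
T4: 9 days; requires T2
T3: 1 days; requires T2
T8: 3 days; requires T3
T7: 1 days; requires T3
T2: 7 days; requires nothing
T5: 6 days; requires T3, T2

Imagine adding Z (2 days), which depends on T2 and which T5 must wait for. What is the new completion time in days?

16

Originally the plan takes 16 days.
With Z inserted, T5 now waits for max(T3, T2, Z).
New critical path: T2→T3→T8→T9 = 7+1+3+5 = 16 ⇒ 16 days.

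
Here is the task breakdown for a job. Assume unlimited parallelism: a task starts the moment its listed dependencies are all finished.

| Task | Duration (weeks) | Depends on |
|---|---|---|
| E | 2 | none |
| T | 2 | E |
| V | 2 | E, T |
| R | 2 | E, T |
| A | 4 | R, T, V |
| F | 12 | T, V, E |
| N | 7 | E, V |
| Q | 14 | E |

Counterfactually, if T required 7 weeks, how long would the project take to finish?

23

As given, the longest chain is E→T→V→F = 2+2+2+12 = 18, so the finish is 18 weeks.
Since T is critical, the +5 change carries straight to that chain (now 23 weeks).
That remains the longest chain; total 23 weeks.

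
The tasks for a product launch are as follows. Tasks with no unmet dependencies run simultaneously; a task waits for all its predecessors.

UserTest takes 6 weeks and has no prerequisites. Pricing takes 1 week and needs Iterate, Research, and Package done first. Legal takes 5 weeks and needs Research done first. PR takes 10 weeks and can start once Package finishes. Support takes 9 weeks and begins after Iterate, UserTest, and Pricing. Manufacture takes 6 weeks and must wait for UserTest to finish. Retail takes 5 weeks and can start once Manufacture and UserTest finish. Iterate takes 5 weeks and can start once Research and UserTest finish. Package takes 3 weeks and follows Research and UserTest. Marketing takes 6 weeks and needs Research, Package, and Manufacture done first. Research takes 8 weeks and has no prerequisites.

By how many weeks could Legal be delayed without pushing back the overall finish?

Critical path: Research→Iterate→Pricing→Support = 8+5+1+9 = 23, so the finish is 23 weeks.
Longest path through Legal: 13 weeks (earliest finish 13, latest finish 23).
Float = 23 − 13 = 10.

10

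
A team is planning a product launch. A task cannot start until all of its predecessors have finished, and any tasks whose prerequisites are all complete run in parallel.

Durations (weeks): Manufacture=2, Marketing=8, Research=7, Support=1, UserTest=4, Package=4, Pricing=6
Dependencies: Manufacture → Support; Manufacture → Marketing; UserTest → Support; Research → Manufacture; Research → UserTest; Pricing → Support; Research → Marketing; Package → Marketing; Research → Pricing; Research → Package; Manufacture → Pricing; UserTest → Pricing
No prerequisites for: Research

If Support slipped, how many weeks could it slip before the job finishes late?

1

Research→Package→Marketing = 7+4+8 = 19 sets the makespan at 19 weeks.
Longest path through Support: 18 weeks (earliest finish 18, latest finish 19).
Slack of Support = 18 − 17 = 1 week.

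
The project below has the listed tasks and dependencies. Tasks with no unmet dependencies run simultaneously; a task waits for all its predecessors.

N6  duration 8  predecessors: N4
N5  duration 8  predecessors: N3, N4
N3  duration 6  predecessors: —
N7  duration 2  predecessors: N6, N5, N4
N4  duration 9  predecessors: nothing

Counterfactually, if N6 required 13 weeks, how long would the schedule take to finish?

Actual critical path: N4→N6→N7 = 9+8+2 = 19 ⇒ 19 weeks.
Since N6 is critical, the +5 change carries straight to that chain (now 24 weeks).
The critical path is still N4→N6→N7; finish is now 24 weeks.

24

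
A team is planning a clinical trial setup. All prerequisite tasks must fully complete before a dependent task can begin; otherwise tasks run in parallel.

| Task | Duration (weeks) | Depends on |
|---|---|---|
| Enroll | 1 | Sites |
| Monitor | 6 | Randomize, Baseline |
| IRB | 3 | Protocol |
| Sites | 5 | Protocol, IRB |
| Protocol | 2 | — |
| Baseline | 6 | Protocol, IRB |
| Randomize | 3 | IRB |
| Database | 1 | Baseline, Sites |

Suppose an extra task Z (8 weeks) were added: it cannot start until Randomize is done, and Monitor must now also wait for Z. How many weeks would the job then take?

22

Originally the job takes 17 weeks.
With Z inserted, Monitor now waits for max(Randomize, Baseline, Z).
New critical path: Protocol→IRB→Randomize→Z→Monitor = 2+3+3+8+6 = 22 ⇒ 22 weeks.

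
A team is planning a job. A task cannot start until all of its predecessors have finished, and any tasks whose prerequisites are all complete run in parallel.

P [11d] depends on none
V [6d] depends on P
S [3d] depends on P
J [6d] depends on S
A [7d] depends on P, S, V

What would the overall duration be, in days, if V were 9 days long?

Critical path before the change: P→V→A = 11+6+7 = 24 giving 24 days.
V lies on that path, so at 9 days the path becomes 27 days.
That remains the longest chain; total 27 days.

27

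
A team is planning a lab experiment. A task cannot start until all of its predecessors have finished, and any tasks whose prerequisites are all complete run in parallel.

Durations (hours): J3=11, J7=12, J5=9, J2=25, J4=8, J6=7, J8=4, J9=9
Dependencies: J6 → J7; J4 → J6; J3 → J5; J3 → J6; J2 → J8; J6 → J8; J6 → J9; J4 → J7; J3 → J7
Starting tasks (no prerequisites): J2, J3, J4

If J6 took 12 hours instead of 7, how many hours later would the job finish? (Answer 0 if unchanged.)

As given, the longest chain is J3→J6→J7 = 11+7+12 = 30, so the finish is 30 hours.
J6 lies on that path, so at 12 hours the path becomes 35 hours.
That remains the longest chain; total 35 hours.
Change in finish: 35 − 30 = +5 hours.

5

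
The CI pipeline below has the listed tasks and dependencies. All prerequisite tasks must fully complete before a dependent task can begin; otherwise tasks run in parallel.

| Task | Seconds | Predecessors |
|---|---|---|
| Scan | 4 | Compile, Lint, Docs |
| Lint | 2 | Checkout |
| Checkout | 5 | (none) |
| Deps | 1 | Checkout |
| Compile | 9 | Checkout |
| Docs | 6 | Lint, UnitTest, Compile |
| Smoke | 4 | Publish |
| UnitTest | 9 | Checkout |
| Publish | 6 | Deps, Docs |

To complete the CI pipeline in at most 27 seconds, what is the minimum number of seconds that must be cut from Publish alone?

3

Current finish: 30 seconds; target: 27.
Publish is on every critical path, so each second cut from Publish cuts the finish by one (this holds down to a finish of 25).
Need 30 − 27 = 3 seconds off Publish → Publish becomes 3 seconds, finish becomes 27.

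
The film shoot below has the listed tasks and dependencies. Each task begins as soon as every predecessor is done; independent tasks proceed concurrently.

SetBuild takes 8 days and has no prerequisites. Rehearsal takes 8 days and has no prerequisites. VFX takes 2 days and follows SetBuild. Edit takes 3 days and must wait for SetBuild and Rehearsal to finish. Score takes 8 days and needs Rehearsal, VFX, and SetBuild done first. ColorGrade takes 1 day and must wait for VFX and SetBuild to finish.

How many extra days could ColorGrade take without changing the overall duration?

7

Critical path: SetBuild→VFX→Score = 8+2+8 = 18, so the finish is 18 days.
The longest chain containing ColorGrade totals 11 days.
So ColorGrade can slip 18 − 11 = 7 days.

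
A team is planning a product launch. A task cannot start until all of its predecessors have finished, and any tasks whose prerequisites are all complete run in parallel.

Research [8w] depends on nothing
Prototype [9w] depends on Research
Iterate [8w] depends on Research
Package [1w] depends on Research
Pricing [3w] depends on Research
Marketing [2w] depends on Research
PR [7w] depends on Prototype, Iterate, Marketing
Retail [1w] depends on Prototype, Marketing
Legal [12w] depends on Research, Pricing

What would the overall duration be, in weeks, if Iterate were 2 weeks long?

Critical path before the change: Research→Prototype→PR = 8+9+7 = 24 giving 24 weeks.
Iterate has 1 week of float (longest path through it is 23).
The critical path is still Research→Prototype→PR; finish is now 24 weeks.

24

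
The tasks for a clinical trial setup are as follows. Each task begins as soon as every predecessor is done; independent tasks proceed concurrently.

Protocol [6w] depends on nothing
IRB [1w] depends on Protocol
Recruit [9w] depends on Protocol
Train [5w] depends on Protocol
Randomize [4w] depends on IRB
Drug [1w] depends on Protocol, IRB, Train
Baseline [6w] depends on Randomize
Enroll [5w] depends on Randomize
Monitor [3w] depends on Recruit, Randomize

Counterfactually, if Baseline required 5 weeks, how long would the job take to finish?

Actual critical path: Protocol→Recruit→Monitor = 6+9+3 = 18 ⇒ 18 weeks.
Baseline is off the critical path — its longest chain is 17 weeks, giving 1 of slack.
That remains the longest chain; total 18 weeks.

18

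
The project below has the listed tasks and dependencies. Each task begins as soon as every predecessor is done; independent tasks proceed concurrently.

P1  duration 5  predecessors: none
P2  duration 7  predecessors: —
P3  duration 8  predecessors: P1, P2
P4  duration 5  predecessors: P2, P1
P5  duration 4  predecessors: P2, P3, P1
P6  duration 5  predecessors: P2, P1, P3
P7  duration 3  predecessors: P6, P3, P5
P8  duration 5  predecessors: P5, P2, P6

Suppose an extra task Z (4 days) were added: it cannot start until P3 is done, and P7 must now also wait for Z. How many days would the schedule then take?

25

Originally the schedule takes 25 days.
With Z inserted, P7 now waits for max(P6, P3, P5, Z).
New critical path: P2→P3→P6→P8 = 7+8+5+5 = 25 ⇒ 25 days.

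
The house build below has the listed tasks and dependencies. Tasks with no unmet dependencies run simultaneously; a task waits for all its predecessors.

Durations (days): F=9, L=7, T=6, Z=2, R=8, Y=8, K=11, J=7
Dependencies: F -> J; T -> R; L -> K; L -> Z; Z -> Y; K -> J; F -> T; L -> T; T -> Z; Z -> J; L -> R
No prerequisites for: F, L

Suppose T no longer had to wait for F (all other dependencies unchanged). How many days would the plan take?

25

Before: longest chain F→T→Z→Y = 9+6+2+8 = 25, finish 25.
Without F→T, T's earliest start moves from 9 to 7.
The longest chain is now L→K→J = 7+11+7 = 25, so the plan takes 25 days.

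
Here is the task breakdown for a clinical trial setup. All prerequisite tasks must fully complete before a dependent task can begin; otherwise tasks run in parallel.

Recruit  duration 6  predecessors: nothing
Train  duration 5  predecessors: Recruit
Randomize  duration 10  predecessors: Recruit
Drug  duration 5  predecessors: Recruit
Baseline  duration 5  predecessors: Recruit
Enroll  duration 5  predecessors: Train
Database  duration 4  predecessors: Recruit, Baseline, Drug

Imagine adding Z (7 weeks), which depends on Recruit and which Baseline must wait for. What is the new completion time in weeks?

22

Originally the job takes 16 weeks.
With Z inserted, Baseline now waits for max(Recruit, Z).
New critical path: Recruit→Z→Baseline→Database = 6+7+5+4 = 22 ⇒ 22 weeks.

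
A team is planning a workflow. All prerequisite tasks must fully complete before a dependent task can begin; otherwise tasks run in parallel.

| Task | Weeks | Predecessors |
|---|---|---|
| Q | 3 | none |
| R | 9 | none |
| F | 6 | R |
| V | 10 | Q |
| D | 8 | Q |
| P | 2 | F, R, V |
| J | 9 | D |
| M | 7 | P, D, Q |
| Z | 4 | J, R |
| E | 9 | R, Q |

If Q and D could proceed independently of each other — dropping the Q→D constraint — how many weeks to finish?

Original critical path: Q→D→J→Z = 3+8+9+4 = 24 ⇒ 24 weeks.
Without Q→D, D's earliest start moves from 3 to 0.
After: R→F→P→M = 9+6+2+7 = 24 → 24 weeks.

24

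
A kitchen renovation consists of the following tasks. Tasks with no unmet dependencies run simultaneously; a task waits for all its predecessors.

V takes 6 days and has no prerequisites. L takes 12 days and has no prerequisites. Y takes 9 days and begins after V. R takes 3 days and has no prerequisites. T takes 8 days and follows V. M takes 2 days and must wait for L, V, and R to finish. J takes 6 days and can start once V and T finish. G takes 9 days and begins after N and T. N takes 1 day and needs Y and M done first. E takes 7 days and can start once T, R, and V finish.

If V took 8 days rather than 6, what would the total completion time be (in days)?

Actual critical path: V→Y→N→G = 6+9+1+9 = 25 ⇒ 25 days.
V lies on that path, so at 8 days the path becomes 27 days.
No other chain overtakes it, so the finish is 27 days.

27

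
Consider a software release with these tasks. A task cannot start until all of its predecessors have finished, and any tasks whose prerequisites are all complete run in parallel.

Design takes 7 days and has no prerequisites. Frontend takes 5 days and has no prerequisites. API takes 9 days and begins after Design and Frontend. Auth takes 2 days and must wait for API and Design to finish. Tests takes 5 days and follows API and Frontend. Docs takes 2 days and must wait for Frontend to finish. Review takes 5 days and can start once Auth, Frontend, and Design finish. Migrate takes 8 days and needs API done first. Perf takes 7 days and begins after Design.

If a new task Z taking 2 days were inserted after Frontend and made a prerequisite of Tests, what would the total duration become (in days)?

Originally the project takes 24 days.
With Z inserted, Tests now waits for max(API, Frontend, Z).
New critical path: Design→API→Migrate = 7+9+8 = 24 ⇒ 24 days.

24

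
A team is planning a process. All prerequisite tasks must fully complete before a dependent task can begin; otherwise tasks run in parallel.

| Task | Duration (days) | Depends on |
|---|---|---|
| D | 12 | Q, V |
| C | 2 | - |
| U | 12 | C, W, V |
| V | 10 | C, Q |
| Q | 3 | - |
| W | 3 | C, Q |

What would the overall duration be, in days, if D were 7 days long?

As given, the longest chain is Q→V→D = 3+10+12 = 25, so the finish is 25 days.
Since D is critical, the -5 change carries straight to that chain (now 20 days).
New critical path: Q→V→U = 3+10+12 = 25 ⇒ 25 days.

25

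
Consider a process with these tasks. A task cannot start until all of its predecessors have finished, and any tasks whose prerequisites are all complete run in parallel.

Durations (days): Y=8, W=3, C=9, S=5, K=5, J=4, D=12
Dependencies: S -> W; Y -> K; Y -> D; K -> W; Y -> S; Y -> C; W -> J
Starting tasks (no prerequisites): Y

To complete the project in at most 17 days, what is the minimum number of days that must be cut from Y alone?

3

Current finish: 20 days; target: 17.
Y is on every critical path, so each day cut from Y cuts the finish by one (this holds down to a finish of 13).
Need 20 − 17 = 3 days off Y → Y becomes 5 days, finish becomes 17.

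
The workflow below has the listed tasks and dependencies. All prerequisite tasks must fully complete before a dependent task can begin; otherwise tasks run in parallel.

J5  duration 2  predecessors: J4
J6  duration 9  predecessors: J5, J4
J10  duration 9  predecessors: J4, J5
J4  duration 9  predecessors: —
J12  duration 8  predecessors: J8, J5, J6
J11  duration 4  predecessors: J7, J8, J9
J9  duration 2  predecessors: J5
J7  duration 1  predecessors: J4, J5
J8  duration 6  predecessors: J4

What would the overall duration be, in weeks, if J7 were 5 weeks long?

28

Baseline: J4→J5→J6→J12 = 9+2+9+8 = 28 → 28 weeks.
The longest path through J7 is only 16 weeks, so J7 has float 12.
The critical path is still J4→J5→J6→J12; finish is now 28 weeks.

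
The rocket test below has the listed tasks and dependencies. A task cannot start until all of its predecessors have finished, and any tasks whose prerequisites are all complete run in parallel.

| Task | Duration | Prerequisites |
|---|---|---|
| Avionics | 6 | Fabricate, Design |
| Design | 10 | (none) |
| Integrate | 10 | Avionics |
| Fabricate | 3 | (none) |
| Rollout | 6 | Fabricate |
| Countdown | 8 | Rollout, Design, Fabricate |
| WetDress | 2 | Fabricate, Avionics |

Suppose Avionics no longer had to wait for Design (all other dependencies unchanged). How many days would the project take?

Before: longest chain Design→Avionics→Integrate = 10+6+10 = 26, finish 26.
Without Design→Avionics, Avionics's earliest start moves from 10 to 3.
After: Fabricate→Avionics→Integrate = 3+6+10 = 19 → 19 days.

19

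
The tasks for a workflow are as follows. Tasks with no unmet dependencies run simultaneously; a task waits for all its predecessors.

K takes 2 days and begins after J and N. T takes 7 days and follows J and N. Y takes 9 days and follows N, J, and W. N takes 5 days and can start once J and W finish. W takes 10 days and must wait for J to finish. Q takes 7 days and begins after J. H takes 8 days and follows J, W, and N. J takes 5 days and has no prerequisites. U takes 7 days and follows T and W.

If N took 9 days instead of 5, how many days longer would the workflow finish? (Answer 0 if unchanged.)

Baseline: J→W→N→T→U = 5+10+5+7+7 = 34 → 34 days.
N is on the critical path; changing it to 9 makes that path 38 days.
The critical path is still J→W→N→T→U; finish is now 38 days.
Change in finish: 38 − 34 = +4 days.

4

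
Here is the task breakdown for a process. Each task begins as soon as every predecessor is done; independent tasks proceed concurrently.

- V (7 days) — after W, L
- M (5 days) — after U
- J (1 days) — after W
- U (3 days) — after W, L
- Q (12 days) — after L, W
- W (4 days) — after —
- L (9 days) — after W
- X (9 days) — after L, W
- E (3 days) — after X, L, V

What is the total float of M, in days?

4

W→L→Q = 4+9+12 = 25 sets the makespan at 25 days.
Longest path through M: 21 days (earliest finish 21, latest finish 25).
Float = 25 − 21 = 4.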